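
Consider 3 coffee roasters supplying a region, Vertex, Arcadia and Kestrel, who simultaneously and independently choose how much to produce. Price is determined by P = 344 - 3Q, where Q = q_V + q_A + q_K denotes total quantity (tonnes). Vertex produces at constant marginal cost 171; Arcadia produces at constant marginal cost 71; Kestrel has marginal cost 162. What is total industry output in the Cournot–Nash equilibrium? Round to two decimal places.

Vertex's profit: π_V = (344 - 3Q)q_V - (171q_V). Setting ∂π_V/∂q_V = 0: 173 - 6q_V - 3(q_A + q_K) = 0.
Arcadia's first-order condition: 273 - 6q_A - 3(q_V + q_K) = 0.
Kestrel's first-order condition: 182 - 6q_K - 3(q_V + q_A) = 0.
Summing all 3 equations gives 628 − 12Q = 0, hence Q = 157/3.
Back-substituting: q_V = (173 − 157)/3 = 16/3, q_A = (273 − 157)/3 = 116/3, q_K = (182 − 157)/3 = 25/3.
Total output Q = 16/3 + 116/3 + 25/3 = 157/3.

52.33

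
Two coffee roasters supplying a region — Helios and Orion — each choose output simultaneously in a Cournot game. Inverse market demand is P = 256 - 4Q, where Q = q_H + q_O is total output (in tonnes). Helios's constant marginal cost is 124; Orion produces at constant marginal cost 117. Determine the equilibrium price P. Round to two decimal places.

Helios's profit: π_H = (256 - 4Q)q_H - (124q_H). Setting ∂π_H/∂q_H = 0: 132 - 8q_H - 4(q_O) = 0.
Orion's first-order condition: 139 - 8q_O - 4(q_H) = 0.
Best responses: q_H = (132 - 4q_O)/8, q_O = (139 - 4q_H)/8.
Substituting one into the other gives q_H = 125/12 and q_O = 73/6.
Total output Q = 271/12, so price P = 256 - 4·(271/12) = 497/3.

165.67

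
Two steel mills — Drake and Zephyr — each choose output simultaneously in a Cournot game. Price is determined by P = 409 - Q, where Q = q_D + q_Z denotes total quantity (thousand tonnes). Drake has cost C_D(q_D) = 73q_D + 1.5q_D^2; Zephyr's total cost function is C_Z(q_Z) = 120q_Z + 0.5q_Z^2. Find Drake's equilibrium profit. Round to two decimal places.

6593.89

Drake's profit: π_D = (409 - Q)q_D - (73q_D + (3/2)q_D²). Setting ∂π_D/∂q_D = 0: 336 - 5q_D - (q_Z) = 0.
Zephyr's first-order condition: 289 - 3q_Z - (q_D) = 0.
So q_D = (336 - q_Z)/5 and q_Z = (289 - q_D)/3.
Solving the pair: q_D = 719/14, q_Z = 1109/14.
Price P = 409 - 914/7 = 1949/7.
Drake's profit: (1949/7)·(719/14) - 73·(719/14) - (3/2)(719/14)² = 6593.8903.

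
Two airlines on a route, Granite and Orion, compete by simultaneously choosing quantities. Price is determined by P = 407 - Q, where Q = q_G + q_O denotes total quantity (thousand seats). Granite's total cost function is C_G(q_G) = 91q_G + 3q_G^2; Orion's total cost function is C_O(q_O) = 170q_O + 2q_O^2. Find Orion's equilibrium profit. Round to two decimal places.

3390.31

Granite's profit: π_G = (407 - Q)q_G - (91q_G + 3q_G²). Setting ∂π_G/∂q_G = 0: 316 - 8q_G - (q_O) = 0.
Orion's first-order condition: 237 - 6q_O - (q_G) = 0.
So q_G = (316 - q_O)/8 and q_O = (237 - q_G)/6.
Solving the pair: q_G = 1659/47, q_O = 1580/47.
Price P = 407 - 68.9149 = 338.0851.
Orion's profit: 338.0851·(1580/47) - 170·(1580/47) - 2(1580/47)² = 3390.3124.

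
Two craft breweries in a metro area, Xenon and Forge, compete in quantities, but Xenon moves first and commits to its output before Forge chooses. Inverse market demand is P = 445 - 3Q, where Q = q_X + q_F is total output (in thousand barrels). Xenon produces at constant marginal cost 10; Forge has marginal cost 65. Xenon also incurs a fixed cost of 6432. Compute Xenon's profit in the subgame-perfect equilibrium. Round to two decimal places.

3572.17

The follower Forge best-responds to any q_X: π_F = (445 - 3Q)q_F - 65q_F.
∂π_F/∂q_F = 380 - 3q_X - 6q_F = 0 gives the reaction function q_F = (380 - 3q_X)/6.
Xenon substitutes q_F(q_X) into its own profit: π_X = q_X(445 - 3q_X - (380 - 3q_X)/2) - 10q_X = (255 - (3/2)q_X)q_X - 10q_X.
Leader FOC: 245 - 3q_X = 0, so q_X = 245/3.
Then q_F = (380 - 3·(245/3))/6 = 45/2.
Price P = 445 - 3·(625/6) = 265/2.
Xenon's profit: (265/2 - 10)·(245/3) - 6432 = 3572.1667.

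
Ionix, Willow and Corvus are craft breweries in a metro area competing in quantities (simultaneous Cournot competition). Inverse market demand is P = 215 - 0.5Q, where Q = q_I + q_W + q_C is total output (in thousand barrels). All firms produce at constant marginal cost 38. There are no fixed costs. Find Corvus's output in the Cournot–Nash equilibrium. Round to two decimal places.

Each firm earns π_i = (215 - 0.5Q)q_i - 38q_i.
Setting ∂π_i/∂q_i = 0 with rivals' quantities fixed: 177 - q_i - (1/2)·Σ_{j≠i} q_j = 0.
By symmetry each firm produces the same amount; substituting Σ_{j≠i} q_j = 2q_i yields q_i = 177/2.

88.50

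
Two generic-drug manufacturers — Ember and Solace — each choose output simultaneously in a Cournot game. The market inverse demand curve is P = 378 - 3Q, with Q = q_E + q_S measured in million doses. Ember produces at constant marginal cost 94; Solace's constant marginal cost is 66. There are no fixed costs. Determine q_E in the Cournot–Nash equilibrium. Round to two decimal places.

28.44

Ember's profit: π_E = (378 - 3Q)q_E - (94q_E). Setting ∂π_E/∂q_E = 0: 284 - 6q_E - 3(q_S) = 0.
Solace's first-order condition: 312 - 6q_S - 3(q_E) = 0.
Best responses: q_E = (284 - 3q_S)/6, q_S = (312 - 3q_E)/6.
Solving the pair: q_E = 256/9, q_S = 340/9.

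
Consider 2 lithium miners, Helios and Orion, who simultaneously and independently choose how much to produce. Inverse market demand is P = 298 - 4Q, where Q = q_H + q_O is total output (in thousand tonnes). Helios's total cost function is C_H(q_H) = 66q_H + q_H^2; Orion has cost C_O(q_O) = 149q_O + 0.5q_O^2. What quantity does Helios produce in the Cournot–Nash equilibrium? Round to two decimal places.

Helios's profit: π_H = (298 - 4Q)q_H - (66q_H + q_H²). Setting ∂π_H/∂q_H = 0: 232 - 10q_H - 4(q_O) = 0.
Orion's first-order condition: 149 - 9q_O - 4(q_H) = 0.
So q_H = (232 - 4q_O)/10 and q_O = (149 - 4q_H)/9.
Substituting one into the other gives q_H = 746/37 and q_O = 281/37.

20.16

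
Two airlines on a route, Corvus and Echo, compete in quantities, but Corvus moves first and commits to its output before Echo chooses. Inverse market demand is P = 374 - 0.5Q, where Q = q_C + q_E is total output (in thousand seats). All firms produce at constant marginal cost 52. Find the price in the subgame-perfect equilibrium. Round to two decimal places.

132.50

The follower Echo best-responds to any q_C: π_E = (374 - 0.5Q)q_E - 52q_E.
Follower FOC: 322 - (1/2)q_C - q_E = 0, so q_E(q_C) = (322 - (1/2)q_C).
Corvus substitutes q_E(q_C) into its own profit: π_C = q_C(374 - (1/2)q_C - (322 - (1/2)q_C)/2) - 52q_C = (213 - (1/4)q_C)q_C - 52q_C.
Leader FOC: 161 - (1/2)q_C = 0, so q_C = 322.
Then q_E = (322 - (1/2)·322) = 161.
Total output Q = 483, so price P = 374 - (1/2)·483 = 265/2.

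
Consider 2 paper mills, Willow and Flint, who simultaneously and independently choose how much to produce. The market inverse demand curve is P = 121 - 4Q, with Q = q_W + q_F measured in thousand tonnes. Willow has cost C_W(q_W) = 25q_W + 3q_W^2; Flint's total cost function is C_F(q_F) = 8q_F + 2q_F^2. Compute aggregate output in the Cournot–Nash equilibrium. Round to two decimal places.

Willow's profit: π_W = (121 - 4Q)q_W - (25q_W + 3q_W²). Setting ∂π_W/∂q_W = 0: 96 - 14q_W - 4(q_F) = 0.
Flint's first-order condition: 113 - 12q_F - 4(q_W) = 0.
So q_W = (96 - 4q_F)/14 and q_F = (113 - 4q_W)/12.
Substituting one into the other gives q_W = 175/38 and q_F = 599/76.
Total output Q = 175/38 + 599/76 = 949/76.

12.49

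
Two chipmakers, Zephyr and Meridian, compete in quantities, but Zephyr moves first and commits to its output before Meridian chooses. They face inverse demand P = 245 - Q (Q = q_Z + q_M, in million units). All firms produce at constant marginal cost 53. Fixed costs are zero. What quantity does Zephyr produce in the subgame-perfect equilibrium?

The follower Meridian best-responds to any q_Z: π_M = (245 - Q)q_M - 53q_M.
∂π_M/∂q_M = 192 - q_Z - 2q_M = 0 gives the reaction function q_M = (192 - q_Z)/2.
The leader anticipates this reaction. Substituting into P = 245 - Q gives P = 149 - (1/2)q_Z, so π_Z = (149 - (1/2)q_Z)q_Z - 53q_Z.
The leader's first-order condition 96 - q_Z = 0 yields q_Z = 96.
Then q_M = (192 - 96)/2 = 48.

96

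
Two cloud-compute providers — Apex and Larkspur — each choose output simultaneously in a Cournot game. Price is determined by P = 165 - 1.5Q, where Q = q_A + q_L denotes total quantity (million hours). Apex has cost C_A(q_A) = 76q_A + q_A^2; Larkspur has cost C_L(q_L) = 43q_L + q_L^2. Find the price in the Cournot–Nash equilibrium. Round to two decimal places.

Apex's profit: π_A = (165 - 1.5Q)q_A - (76q_A + q_A²). Setting ∂π_A/∂q_A = 0: 89 - 5q_A - (3/2)(q_L) = 0.
Larkspur's profit: π_L = (165 - 1.5Q)q_L - (43q_L + q_L²). Setting ∂π_L/∂q_L = 0: 122 - 5q_L - (3/2)(q_A) = 0.
Best responses: q_A = (89 - (3/2)q_L)/5, q_L = (122 - (3/2)q_A)/5.
Solving the pair: q_A = 1048/91, q_L = 1906/91.
Total output Q = 422/13, so price P = 165 - (3/2)·(422/13) = 1512/13.

116.31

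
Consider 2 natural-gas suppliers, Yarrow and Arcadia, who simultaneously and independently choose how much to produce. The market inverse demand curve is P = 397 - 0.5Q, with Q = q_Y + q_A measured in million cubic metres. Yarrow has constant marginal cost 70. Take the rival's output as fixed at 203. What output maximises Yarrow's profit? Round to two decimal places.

225.50

With the rival's output fixed at 203, Yarrow's profit is π_Y = (397 - (1/2)·203 - (1/2)q_Y)q_Y - (70q_Y) = (591/2 - (1/2)q_Y)q_Y - (70q_Y).
∂π_Y/∂q_Y = 451/2 - q_Y = 0, so q_Y = 451/2.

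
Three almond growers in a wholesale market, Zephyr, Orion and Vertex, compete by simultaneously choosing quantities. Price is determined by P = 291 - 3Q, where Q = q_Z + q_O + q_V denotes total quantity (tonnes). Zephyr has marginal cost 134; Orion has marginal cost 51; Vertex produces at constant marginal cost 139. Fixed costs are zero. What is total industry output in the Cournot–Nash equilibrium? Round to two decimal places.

45.75

Zephyr's profit: π_Z = (291 - 3Q)q_Z - (134q_Z). Setting ∂π_Z/∂q_Z = 0: 157 - 6q_Z - 3(q_O + q_V) = 0.
Orion's first-order condition: 240 - 6q_O - 3(q_Z + q_V) = 0.
Vertex's profit: π_V = (291 - 3Q)q_V - (139q_V). Setting ∂π_V/∂q_V = 0: 152 - 6q_V - 3(q_Z + q_O) = 0.
Adding the 3 conditions: 549 − 6Q − 6Q = 0, i.e. Q = 183/4.
Back-substituting: q_Z = (157 − 549/4)/3 = 79/12, q_O = (240 − 549/4)/3 = 137/4, q_V = (152 − 549/4)/3 = 59/12.
Total output Q = 79/12 + 137/4 + 59/12 = 183/4.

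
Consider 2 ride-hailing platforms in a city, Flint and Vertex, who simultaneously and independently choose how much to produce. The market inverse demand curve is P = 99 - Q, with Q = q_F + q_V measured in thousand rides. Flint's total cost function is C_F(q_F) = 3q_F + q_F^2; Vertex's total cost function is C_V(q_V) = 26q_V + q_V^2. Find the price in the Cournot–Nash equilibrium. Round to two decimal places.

65.20

Flint's profit: π_F = (99 - Q)q_F - (3q_F + q_F²). Setting ∂π_F/∂q_F = 0: 96 - 4q_F - (q_V) = 0.
Vertex's first-order condition: 73 - 4q_V - (q_F) = 0.
Rearranging gives the reaction functions q_F = (96 - q_V)/4 and q_V = (73 - q_F)/4.
Substituting one into the other gives q_F = 311/15 and q_V = 196/15.
Total output Q = 169/5, so price P = 99 - 169/5 = 326/5.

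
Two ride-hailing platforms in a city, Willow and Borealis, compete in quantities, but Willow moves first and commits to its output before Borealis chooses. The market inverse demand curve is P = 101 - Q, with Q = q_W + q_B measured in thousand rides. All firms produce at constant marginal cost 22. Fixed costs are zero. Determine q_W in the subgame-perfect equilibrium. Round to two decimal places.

Solve by backward induction. Given q_W, the follower Borealis maximises π_B = (101 - q_W - q_B)q_B - 22q_B.
Setting the follower's marginal profit to zero, 79 - q_W - 2q_B = 0, i.e. q_B = (79 - q_W)/2.
Willow substitutes q_B(q_W) into its own profit: π_W = q_W(101 - q_W - (79 - q_W)/2) - 22q_W = (123/2 - (1/2)q_W)q_W - 22q_W.
The leader's first-order condition 79/2 - q_W = 0 yields q_W = 79/2.
Then q_B = (79 - 79/2)/2 = 79/4.

39.50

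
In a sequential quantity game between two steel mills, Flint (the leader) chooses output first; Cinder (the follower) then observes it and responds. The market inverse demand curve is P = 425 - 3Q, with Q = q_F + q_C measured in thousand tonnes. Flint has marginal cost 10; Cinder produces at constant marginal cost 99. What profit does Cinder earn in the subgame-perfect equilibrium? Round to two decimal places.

456.33

Solve by backward induction. Given q_F, the follower Cinder maximises π_C = (425 - 3q_F - 3q_C)q_C - 99q_C.
Follower FOC: 326 - 3q_F - 6q_C = 0, so q_C(q_F) = (326 - 3q_F)/6.
Flint substitutes q_C(q_F) into its own profit: π_F = q_F(425 - 3q_F - (326 - 3q_F)/2) - 10q_F = (262 - (3/2)q_F)q_F - 10q_F.
Maximising: ∂π_F/∂q_F = 252 - 3q_F = 0, giving q_F = 84.
Then q_C = (326 - 3·84)/6 = 37/3.
Price P = 425 - 3·(289/3) = 136.
Cinder's profit: (136 - 99)·(37/3) = 1369/3.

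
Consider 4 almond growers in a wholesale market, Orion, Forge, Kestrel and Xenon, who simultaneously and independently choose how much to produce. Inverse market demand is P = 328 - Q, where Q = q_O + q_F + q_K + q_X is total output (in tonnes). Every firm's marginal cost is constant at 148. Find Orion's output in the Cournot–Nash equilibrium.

A representative firm's profit is π_i = q_i(328 - Q) - 148q_i.
Setting ∂π_i/∂q_i = 0 with rivals' quantities fixed: 180 - 2q_i - Σ_{j≠i} q_j = 0.
With identical firms every q_j equals q_i, so Σ_{j≠i} q_j = 3q_i and 180 = 5q_i, giving q_i = 36.

36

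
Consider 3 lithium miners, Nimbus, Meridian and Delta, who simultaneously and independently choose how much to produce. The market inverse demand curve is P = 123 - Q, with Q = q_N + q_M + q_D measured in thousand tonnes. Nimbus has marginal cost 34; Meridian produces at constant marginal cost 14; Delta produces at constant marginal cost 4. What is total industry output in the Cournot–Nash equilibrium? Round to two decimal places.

79.25

Nimbus's profit: π_N = (123 - Q)q_N - (34q_N). Setting ∂π_N/∂q_N = 0: 89 - 2q_N - (q_M + q_D) = 0.
Meridian's profit: π_M = (123 - Q)q_M - (14q_M). Setting ∂π_M/∂q_M = 0: 109 - 2q_M - (q_N + q_D) = 0.
Delta's first-order condition: 119 - 2q_D - (q_N + q_M) = 0.
Adding the 3 conditions: 317 − 2Q − 2Q = 0, i.e. Q = 317/4.
Back-substituting: q_N = (89 − 317/4) = 39/4, q_M = (109 − 317/4) = 119/4, q_D = (119 − 317/4) = 159/4.
Total output Q = 39/4 + 119/4 + 159/4 = 317/4.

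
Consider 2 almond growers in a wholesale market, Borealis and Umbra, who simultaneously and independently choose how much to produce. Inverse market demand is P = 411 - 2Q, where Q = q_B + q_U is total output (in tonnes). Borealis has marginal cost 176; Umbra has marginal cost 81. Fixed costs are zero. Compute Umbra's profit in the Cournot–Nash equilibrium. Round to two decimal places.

10034.72

Borealis's profit: π_B = (411 - 2Q)q_B - (176q_B). Setting ∂π_B/∂q_B = 0: 235 - 4q_B - 2(q_U) = 0.
Umbra's profit: π_U = (411 - 2Q)q_U - (81q_U). Setting ∂π_U/∂q_U = 0: 330 - 4q_U - 2(q_B) = 0.
Best responses: q_B = (235 - 2q_U)/4, q_U = (330 - 2q_B)/4.
Substituting one into the other gives q_B = 70/3 and q_U = 425/6.
Price P = 411 - 2·(565/6) = 668/3.
Umbra's profit: (668/3 - 81)·(425/6) = 10034.7222.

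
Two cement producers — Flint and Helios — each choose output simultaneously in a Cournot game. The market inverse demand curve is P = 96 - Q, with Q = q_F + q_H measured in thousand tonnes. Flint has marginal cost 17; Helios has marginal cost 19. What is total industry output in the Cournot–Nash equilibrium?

52

Flint's profit: π_F = (96 - Q)q_F - (17q_F). Setting ∂π_F/∂q_F = 0: 79 - 2q_F - (q_H) = 0.
Helios's profit: π_H = (96 - Q)q_H - (19q_H). Setting ∂π_H/∂q_H = 0: 77 - 2q_H - (q_F) = 0.
Rearranging gives the reaction functions q_F = (79 - q_H)/2 and q_H = (77 - q_F)/2.
Solving the pair: q_F = 27, q_H = 25.
Total output Q = 27 + 25 = 52.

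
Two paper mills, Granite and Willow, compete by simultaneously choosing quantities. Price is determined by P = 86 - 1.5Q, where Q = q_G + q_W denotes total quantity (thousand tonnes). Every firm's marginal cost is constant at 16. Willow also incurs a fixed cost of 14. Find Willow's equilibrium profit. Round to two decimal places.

Each firm earns π_i = (86 - 1.5Q)q_i - 16q_i.
First-order condition (treating rivals' output as given): 70 - 3q_i - (3/2)q_j = 0.
With identical firms every q_j equals q_i, so q_j = q_i and 70 = (9/2)q_i, giving q_i = 140/9.
Price P = 86 - (3/2)·(280/9) = 118/3.
Willow's profit: (118/3 - 16)·(140/9) - 14 = 348.9630.

348.96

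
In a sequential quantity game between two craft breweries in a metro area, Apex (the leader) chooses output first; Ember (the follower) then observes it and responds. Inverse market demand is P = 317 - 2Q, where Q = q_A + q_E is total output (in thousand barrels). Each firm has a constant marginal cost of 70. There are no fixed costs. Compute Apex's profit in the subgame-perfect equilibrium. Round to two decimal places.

3813.06

Solve by backward induction. Given q_A, the follower Ember maximises π_E = (317 - 2q_A - 2q_E)q_E - 70q_E.
∂π_E/∂q_E = 247 - 2q_A - 4q_E = 0 gives the reaction function q_E = (247 - 2q_A)/4.
Apex substitutes q_E(q_A) into its own profit: π_A = q_A(317 - 2q_A - (247 - 2q_A)/2) - 70q_A = (387/2 - q_A)q_A - 70q_A.
Maximising: ∂π_A/∂q_A = 247/2 - 2q_A = 0, giving q_A = 247/4.
Then q_E = (247 - 2·(247/4))/4 = 247/8.
Price P = 317 - 2·(741/8) = 527/4.
Apex's profit: (527/4 - 70)·(247/4) = 3813.0625.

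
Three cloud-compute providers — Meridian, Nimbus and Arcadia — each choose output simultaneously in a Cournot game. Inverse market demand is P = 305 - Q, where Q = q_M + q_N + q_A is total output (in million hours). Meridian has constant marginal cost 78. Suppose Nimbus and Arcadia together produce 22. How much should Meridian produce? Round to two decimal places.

With rivals' combined output fixed at 22, Meridian's profit is π_M = (305 - 22 - q_M)q_M - (78q_M) = (283 - q_M)q_M - (78q_M).
∂π_M/∂q_M = 205 - 2q_M = 0, so q_M = 205/2.

102.50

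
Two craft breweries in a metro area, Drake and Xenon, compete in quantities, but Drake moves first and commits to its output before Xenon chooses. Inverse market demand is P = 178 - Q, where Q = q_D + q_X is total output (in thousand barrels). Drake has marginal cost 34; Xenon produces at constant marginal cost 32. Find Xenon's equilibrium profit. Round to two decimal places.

Solve by backward induction. Given q_D, the follower Xenon maximises π_X = (178 - q_D - q_X)q_X - 32q_X.
∂π_X/∂q_X = 146 - q_D - 2q_X = 0 gives the reaction function q_X = (146 - q_D)/2.
The leader anticipates this reaction. Substituting into P = 178 - Q gives P = 105 - (1/2)q_D, so π_D = (105 - (1/2)q_D)q_D - 34q_D.
Leader FOC: 71 - q_D = 0, so q_D = 71.
Then q_X = (146 - 71)/2 = 75/2.
Price P = 178 - 217/2 = 139/2.
Xenon's profit: (139/2 - 32)·(75/2) = 1406.2500.

1406.25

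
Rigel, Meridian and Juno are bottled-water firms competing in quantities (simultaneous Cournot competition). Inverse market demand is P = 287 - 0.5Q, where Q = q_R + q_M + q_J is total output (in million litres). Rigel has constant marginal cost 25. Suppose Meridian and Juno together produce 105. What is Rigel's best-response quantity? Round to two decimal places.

209.50

With rivals' combined output fixed at 105, Rigel's profit is π_R = (287 - (1/2)·105 - (1/2)q_R)q_R - (25q_R) = (469/2 - (1/2)q_R)q_R - (25q_R).
∂π_R/∂q_R = 419/2 - q_R = 0, so q_R = 419/2.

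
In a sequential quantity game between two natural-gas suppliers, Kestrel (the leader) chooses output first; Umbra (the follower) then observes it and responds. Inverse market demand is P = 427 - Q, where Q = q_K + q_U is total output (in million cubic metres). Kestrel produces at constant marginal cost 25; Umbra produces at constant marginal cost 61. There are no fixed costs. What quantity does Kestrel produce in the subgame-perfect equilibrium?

219

Solve by backward induction. Given q_K, the follower Umbra maximises π_U = (427 - q_K - q_U)q_U - 61q_U.
∂π_U/∂q_U = 366 - q_K - 2q_U = 0 gives the reaction function q_U = (366 - q_K)/2.
The leader anticipates this reaction. Substituting into P = 427 - Q gives P = 244 - (1/2)q_K, so π_K = (244 - (1/2)q_K)q_K - 25q_K.
Maximising: ∂π_K/∂q_K = 219 - q_K = 0, giving q_K = 219.
Then q_U = (366 - 219)/2 = 147/2.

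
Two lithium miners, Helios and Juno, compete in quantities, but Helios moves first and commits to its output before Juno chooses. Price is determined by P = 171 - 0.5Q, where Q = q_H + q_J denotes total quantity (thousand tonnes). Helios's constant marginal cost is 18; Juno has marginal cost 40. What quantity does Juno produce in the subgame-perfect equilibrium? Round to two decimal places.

Solve by backward induction. Given q_H, the follower Juno maximises π_J = (171 - (1/2)q_H - (1/2)q_J)q_J - 40q_J.
Follower FOC: 131 - (1/2)q_H - q_J = 0, so q_J(q_H) = (131 - (1/2)q_H).
Helios substitutes q_J(q_H) into its own profit: π_H = q_H(171 - (1/2)q_H - (131 - (1/2)q_H)/2) - 18q_H = (211/2 - (1/4)q_H)q_H - 18q_H.
The leader's first-order condition 175/2 - (1/2)q_H = 0 yields q_H = 175.
Then q_J = (131 - (1/2)·175) = 87/2.

43.50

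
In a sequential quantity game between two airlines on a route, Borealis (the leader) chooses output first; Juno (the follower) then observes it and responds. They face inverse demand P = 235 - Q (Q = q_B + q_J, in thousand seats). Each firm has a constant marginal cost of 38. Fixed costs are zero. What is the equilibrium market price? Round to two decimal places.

Solve by backward induction. Given q_B, the follower Juno maximises π_J = (235 - q_B - q_J)q_J - 38q_J.
Setting the follower's marginal profit to zero, 197 - q_B - 2q_J = 0, i.e. q_J = (197 - q_B)/2.
Borealis substitutes q_J(q_B) into its own profit: π_B = q_B(235 - q_B - (197 - q_B)/2) - 38q_B = (273/2 - (1/2)q_B)q_B - 38q_B.
Maximising: ∂π_B/∂q_B = 197/2 - q_B = 0, giving q_B = 197/2.
Then q_J = (197 - 197/2)/2 = 197/4.
Total output Q = 591/4, so price P = 235 - 591/4 = 349/4.

87.25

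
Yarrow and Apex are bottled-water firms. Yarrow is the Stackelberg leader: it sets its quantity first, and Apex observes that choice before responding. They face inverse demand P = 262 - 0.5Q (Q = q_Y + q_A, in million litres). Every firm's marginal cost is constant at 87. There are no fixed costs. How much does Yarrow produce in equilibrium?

175

Solve by backward induction. Given q_Y, the follower Apex maximises π_A = (262 - (1/2)q_Y - (1/2)q_A)q_A - 87q_A.
Follower FOC: 175 - (1/2)q_Y - q_A = 0, so q_A(q_Y) = (175 - (1/2)q_Y).
Yarrow substitutes q_A(q_Y) into its own profit: π_Y = q_Y(262 - (1/2)q_Y - (175 - (1/2)q_Y)/2) - 87q_Y = (349/2 - (1/4)q_Y)q_Y - 87q_Y.
Leader FOC: 175/2 - (1/2)q_Y = 0, so q_Y = 175.
Then q_A = (175 - (1/2)·175) = 175/2.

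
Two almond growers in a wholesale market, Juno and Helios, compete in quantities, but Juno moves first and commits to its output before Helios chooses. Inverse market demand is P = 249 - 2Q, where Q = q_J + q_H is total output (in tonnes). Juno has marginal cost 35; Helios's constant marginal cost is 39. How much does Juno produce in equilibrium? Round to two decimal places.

54.50

Solve by backward induction. Given q_J, the follower Helios maximises π_H = (249 - 2q_J - 2q_H)q_H - 39q_H.
Follower FOC: 210 - 2q_J - 4q_H = 0, so q_H(q_J) = (210 - 2q_J)/4.
Juno substitutes q_H(q_J) into its own profit: π_J = q_J(249 - 2q_J - (210 - 2q_J)/2) - 35q_J = (144 - q_J)q_J - 35q_J.
The leader's first-order condition 109 - 2q_J = 0 yields q_J = 109/2.
Then q_H = (210 - 2·(109/2))/4 = 101/4.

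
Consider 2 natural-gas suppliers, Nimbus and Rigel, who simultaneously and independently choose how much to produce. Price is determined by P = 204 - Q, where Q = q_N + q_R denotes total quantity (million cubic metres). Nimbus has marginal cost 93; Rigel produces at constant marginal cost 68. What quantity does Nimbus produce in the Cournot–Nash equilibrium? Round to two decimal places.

Nimbus's profit: π_N = (204 - Q)q_N - (93q_N). Setting ∂π_N/∂q_N = 0: 111 - 2q_N - (q_R) = 0.
Rigel's first-order condition: 136 - 2q_R - (q_N) = 0.
Rearranging gives the reaction functions q_N = (111 - q_R)/2 and q_R = (136 - q_N)/2.
Substituting one into the other gives q_N = 86/3 and q_R = 161/3.

28.67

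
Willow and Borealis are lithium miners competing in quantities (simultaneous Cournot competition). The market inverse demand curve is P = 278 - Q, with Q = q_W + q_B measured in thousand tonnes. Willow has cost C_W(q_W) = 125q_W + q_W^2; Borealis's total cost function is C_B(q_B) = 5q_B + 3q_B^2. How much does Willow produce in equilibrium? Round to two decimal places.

Willow's profit: π_W = (278 - Q)q_W - (125q_W + q_W²). Setting ∂π_W/∂q_W = 0: 153 - 4q_W - (q_B) = 0.
Borealis's profit: π_B = (278 - Q)q_B - (5q_B + 3q_B²). Setting ∂π_B/∂q_B = 0: 273 - 8q_B - (q_W) = 0.
Best responses: q_W = (153 - q_B)/4, q_B = (273 - q_W)/8.
Solving the pair: q_W = 951/31, q_B = 939/31.

30.68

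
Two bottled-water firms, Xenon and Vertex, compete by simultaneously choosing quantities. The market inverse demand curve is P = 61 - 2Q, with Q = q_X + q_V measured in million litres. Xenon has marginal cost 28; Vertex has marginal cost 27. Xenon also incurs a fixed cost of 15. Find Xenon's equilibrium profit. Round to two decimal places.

Xenon's profit: π_X = (61 - 2Q)q_X - (28q_X). Setting ∂π_X/∂q_X = 0: 33 - 4q_X - 2(q_V) = 0.
Vertex's profit: π_V = (61 - 2Q)q_V - (27q_V). Setting ∂π_V/∂q_V = 0: 34 - 4q_V - 2(q_X) = 0.
Best responses: q_X = (33 - 2q_V)/4, q_V = (34 - 2q_X)/4.
Substituting one into the other gives q_X = 16/3 and q_V = 35/6.
Price P = 61 - 2·(67/6) = 116/3.
Xenon's profit: (116/3 - 28)·(16/3) - 15 = 377/9.

41.89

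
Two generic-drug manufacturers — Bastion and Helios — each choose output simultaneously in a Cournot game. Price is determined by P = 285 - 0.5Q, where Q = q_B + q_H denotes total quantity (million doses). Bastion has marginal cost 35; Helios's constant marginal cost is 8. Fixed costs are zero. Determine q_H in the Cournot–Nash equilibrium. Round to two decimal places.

Bastion's profit: π_B = (285 - 0.5Q)q_B - (35q_B). Setting ∂π_B/∂q_B = 0: 250 - q_B - (1/2)(q_H) = 0.
Helios's first-order condition: 277 - q_H - (1/2)(q_B) = 0.
So q_B = (250 - (1/2)q_H) and q_H = (277 - (1/2)q_B).
Substituting one into the other gives q_B = 446/3 and q_H = 608/3.

202.67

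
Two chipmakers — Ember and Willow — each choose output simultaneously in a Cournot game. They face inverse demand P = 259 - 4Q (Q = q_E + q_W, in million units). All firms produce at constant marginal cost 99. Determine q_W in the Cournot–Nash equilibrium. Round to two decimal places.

13.33

Each firm earns π_i = (259 - 4Q)q_i - 99q_i.
First-order condition (treating rivals' output as given): 160 - 8q_i - 4q_j = 0.
By symmetry each firm produces the same amount; substituting q_j = q_i yields q_i = 160/12 = 40/3.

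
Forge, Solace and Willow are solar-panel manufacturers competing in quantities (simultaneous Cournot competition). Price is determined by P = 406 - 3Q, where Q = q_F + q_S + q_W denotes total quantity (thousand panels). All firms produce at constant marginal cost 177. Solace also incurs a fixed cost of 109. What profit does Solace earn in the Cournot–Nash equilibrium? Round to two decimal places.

A representative firm's profit is π_i = q_i(406 - 3Q) - 177q_i.
First-order condition (treating rivals' output as given): 229 - 6q_i - 3·Σ_{j≠i} q_j = 0.
With identical firms every q_j equals q_i, so Σ_{j≠i} q_j = 2q_i and 229 = 12q_i, giving q_i = 229/12.
Price P = 406 - 3·(229/4) = 937/4.
Solace's profit: (937/4 - 177)·(229/12) - 109 = 983.5208.

983.52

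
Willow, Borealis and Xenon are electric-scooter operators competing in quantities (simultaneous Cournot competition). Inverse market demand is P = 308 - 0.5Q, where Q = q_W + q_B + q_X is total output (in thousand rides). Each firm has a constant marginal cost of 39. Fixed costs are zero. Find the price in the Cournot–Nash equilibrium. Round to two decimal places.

A representative firm's profit is π_i = q_i(308 - 0.5Q) - 39q_i.
Setting ∂π_i/∂q_i = 0 with rivals' quantities fixed: 269 - q_i - (1/2)·Σ_{j≠i} q_j = 0.
By symmetry each firm produces the same amount; substituting Σ_{j≠i} q_j = 2q_i yields q_i = 269/2.
Total output Q = 807/2, so price P = 308 - (1/2)·(807/2) = 425/4.

106.25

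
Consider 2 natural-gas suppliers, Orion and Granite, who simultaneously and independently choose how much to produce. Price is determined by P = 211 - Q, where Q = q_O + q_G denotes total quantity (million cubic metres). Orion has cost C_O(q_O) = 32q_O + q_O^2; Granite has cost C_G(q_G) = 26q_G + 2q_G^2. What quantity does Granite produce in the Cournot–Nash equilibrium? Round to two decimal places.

24.39

Orion's profit: π_O = (211 - Q)q_O - (32q_O + q_O²). Setting ∂π_O/∂q_O = 0: 179 - 4q_O - (q_G) = 0.
Granite's profit: π_G = (211 - Q)q_G - (26q_G + 2q_G²). Setting ∂π_G/∂q_G = 0: 185 - 6q_G - (q_O) = 0.
So q_O = (179 - q_G)/4 and q_G = (185 - q_O)/6.
Substituting one into the other gives q_O = 889/23 and q_G = 561/23.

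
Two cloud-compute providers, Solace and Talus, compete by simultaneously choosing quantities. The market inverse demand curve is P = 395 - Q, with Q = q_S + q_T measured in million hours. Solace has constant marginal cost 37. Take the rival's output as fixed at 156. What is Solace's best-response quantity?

101

With the rival's output fixed at 156, Solace's profit is π_S = (395 - 156 - q_S)q_S - (37q_S) = (239 - q_S)q_S - (37q_S).
∂π_S/∂q_S = 202 - 2q_S = 0, so q_S = 101.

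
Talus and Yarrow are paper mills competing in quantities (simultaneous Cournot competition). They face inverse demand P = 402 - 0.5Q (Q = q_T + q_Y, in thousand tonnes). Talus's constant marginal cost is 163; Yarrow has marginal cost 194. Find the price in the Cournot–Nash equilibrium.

Talus's profit: π_T = (402 - 0.5Q)q_T - (163q_T). Setting ∂π_T/∂q_T = 0: 239 - q_T - (1/2)(q_Y) = 0.
Yarrow's profit: π_Y = (402 - 0.5Q)q_Y - (194q_Y). Setting ∂π_Y/∂q_Y = 0: 208 - q_Y - (1/2)(q_T) = 0.
Rearranging gives the reaction functions q_T = (239 - (1/2)q_Y) and q_Y = (208 - (1/2)q_T).
Substituting one into the other gives q_T = 180 and q_Y = 118.
Total output Q = 298, so price P = 402 - (1/2)·298 = 253.

253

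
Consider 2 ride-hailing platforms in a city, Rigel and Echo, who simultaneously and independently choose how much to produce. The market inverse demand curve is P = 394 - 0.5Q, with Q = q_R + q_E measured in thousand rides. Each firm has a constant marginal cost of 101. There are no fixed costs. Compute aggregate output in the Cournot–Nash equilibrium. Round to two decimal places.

A representative firm's profit is π_i = q_i(394 - 0.5Q) - 101q_i.
Setting ∂π_i/∂q_i = 0 with rivals' quantities fixed: 293 - q_i - (1/2)q_j = 0.
With identical firms every q_j equals q_i, so q_j = q_i and 293 = (3/2)q_i, giving q_i = 586/3.
Total output Q = 586/3 + 586/3 = 1172/3.

390.67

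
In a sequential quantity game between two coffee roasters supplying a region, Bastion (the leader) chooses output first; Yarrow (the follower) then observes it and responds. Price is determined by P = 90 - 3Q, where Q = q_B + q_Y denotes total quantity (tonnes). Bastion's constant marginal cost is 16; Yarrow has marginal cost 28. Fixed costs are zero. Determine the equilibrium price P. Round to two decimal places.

Solve by backward induction. Given q_B, the follower Yarrow maximises π_Y = (90 - 3q_B - 3q_Y)q_Y - 28q_Y.
∂π_Y/∂q_Y = 62 - 3q_B - 6q_Y = 0 gives the reaction function q_Y = (62 - 3q_B)/6.
The leader anticipates this reaction. Substituting into P = 90 - 3Q gives P = 59 - (3/2)q_B, so π_B = (59 - (3/2)q_B)q_B - 16q_B.
Leader FOC: 43 - 3q_B = 0, so q_B = 43/3.
Then q_Y = (62 - 3·(43/3))/6 = 19/6.
Total output Q = 35/2, so price P = 90 - 3·(35/2) = 75/2.

37.50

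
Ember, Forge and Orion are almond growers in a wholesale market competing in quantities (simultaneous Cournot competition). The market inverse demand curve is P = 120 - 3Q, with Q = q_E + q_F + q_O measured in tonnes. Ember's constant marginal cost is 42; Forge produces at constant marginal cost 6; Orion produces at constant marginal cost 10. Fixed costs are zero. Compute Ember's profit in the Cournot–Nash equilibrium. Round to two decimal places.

Ember's profit: π_E = (120 - 3Q)q_E - (42q_E). Setting ∂π_E/∂q_E = 0: 78 - 6q_E - 3(q_F + q_O) = 0.
Forge's profit: π_F = (120 - 3Q)q_F - (6q_F). Setting ∂π_F/∂q_F = 0: 114 - 6q_F - 3(q_E + q_O) = 0.
Orion's profit: π_O = (120 - 3Q)q_O - (10q_O). Setting ∂π_O/∂q_O = 0: 110 - 6q_O - 3(q_E + q_F) = 0.
Adding the 3 first-order conditions: 302 − 12Q = 0, so Q = 151/6.
Back-substituting: q_E = (78 − 151/2)/3 = 5/6, q_F = (114 − 151/2)/3 = 77/6, q_O = (110 − 151/2)/3 = 23/2.
Price P = 120 - 3·(151/6) = 89/2.
Ember's profit: (89/2 - 42)·(5/6) = 25/12.

2.08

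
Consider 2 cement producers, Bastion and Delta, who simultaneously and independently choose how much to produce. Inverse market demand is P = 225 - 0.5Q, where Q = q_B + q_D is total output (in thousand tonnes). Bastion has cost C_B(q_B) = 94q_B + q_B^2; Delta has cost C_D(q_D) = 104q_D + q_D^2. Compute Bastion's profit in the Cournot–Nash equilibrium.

2166

Bastion's profit: π_B = (225 - 0.5Q)q_B - (94q_B + q_B²). Setting ∂π_B/∂q_B = 0: 131 - 3q_B - (1/2)(q_D) = 0.
Delta's first-order condition: 121 - 3q_D - (1/2)(q_B) = 0.
Rearranging gives the reaction functions q_B = (131 - (1/2)q_D)/3 and q_D = (121 - (1/2)q_B)/3.
Substituting one into the other gives q_B = 38 and q_D = 34.
Price P = 225 - (1/2)·72 = 189.
Bastion's profit: 189·38 - 94·38 - 38² = 2166.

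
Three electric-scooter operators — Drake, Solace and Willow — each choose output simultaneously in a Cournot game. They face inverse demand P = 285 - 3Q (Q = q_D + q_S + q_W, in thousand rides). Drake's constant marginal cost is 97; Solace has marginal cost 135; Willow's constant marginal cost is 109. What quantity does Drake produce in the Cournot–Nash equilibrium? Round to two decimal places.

Drake's profit: π_D = (285 - 3Q)q_D - (97q_D). Setting ∂π_D/∂q_D = 0: 188 - 6q_D - 3(q_S + q_W) = 0.
Solace's first-order condition: 150 - 6q_S - 3(q_D + q_W) = 0.
Willow's profit: π_W = (285 - 3Q)q_W - (109q_W). Setting ∂π_W/∂q_W = 0: 176 - 6q_W - 3(q_D + q_S) = 0.
Adding the 3 conditions: 514 − 6Q − 6Q = 0, i.e. Q = 257/6.
Back-substituting: q_D = (188 − 257/2)/3 = 119/6, q_S = (150 − 257/2)/3 = 43/6, q_W = (176 − 257/2)/3 = 95/6.

19.83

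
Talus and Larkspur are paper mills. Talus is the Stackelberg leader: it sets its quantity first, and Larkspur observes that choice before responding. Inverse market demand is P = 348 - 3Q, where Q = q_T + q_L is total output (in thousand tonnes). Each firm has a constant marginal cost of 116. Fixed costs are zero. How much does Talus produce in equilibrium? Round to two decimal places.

38.67

The follower Larkspur best-responds to any q_T: π_L = (348 - 3Q)q_L - 116q_L.
∂π_L/∂q_L = 232 - 3q_T - 6q_L = 0 gives the reaction function q_L = (232 - 3q_T)/6.
The leader anticipates this reaction. Substituting into P = 348 - 3Q gives P = 232 - (3/2)q_T, so π_T = (232 - (3/2)q_T)q_T - 116q_T.
Leader FOC: 116 - 3q_T = 0, so q_T = 116/3.
Then q_L = (232 - 3·(116/3))/6 = 58/3.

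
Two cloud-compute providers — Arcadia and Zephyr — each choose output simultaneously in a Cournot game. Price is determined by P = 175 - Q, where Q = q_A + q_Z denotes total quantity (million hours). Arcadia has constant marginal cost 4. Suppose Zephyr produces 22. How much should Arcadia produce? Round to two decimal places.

74.50

With the rival's output fixed at 22, Arcadia's profit is π_A = (175 - 22 - q_A)q_A - (4q_A) = (153 - q_A)q_A - (4q_A).
∂π_A/∂q_A = 149 - 2q_A = 0, so q_A = 149/2.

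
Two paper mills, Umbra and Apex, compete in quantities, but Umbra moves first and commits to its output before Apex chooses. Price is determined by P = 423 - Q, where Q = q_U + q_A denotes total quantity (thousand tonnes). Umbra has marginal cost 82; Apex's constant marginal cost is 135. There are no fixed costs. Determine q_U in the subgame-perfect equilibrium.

The follower Apex best-responds to any q_U: π_A = (423 - Q)q_A - 135q_A.
Follower FOC: 288 - q_U - 2q_A = 0, so q_A(q_U) = (288 - q_U)/2.
Umbra substitutes q_A(q_U) into its own profit: π_U = q_U(423 - q_U - (288 - q_U)/2) - 82q_U = (279 - (1/2)q_U)q_U - 82q_U.
Leader FOC: 197 - q_U = 0, so q_U = 197.
Then q_A = (288 - 197)/2 = 91/2.

197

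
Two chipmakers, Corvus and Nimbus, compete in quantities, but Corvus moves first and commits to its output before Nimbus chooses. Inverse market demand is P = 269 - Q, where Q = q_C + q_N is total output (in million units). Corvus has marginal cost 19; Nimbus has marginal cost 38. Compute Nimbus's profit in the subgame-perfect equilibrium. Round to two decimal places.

The follower Nimbus best-responds to any q_C: π_N = (269 - Q)q_N - 38q_N.
Follower FOC: 231 - q_C - 2q_N = 0, so q_N(q_C) = (231 - q_C)/2.
Corvus substitutes q_N(q_C) into its own profit: π_C = q_C(269 - q_C - (231 - q_C)/2) - 19q_C = (307/2 - (1/2)q_C)q_C - 19q_C.
Maximising: ∂π_C/∂q_C = 269/2 - q_C = 0, giving q_C = 269/2.
Then q_N = (231 - 269/2)/2 = 193/4.
Price P = 269 - 731/4 = 345/4.
Nimbus's profit: (345/4 - 38)·(193/4) = 2328.0625.

2328.06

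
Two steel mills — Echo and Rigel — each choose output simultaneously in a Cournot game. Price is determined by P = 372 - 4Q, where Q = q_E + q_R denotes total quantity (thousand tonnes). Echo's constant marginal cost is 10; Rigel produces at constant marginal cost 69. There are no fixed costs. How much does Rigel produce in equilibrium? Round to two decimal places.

20.33

Echo's profit: π_E = (372 - 4Q)q_E - (10q_E). Setting ∂π_E/∂q_E = 0: 362 - 8q_E - 4(q_R) = 0.
Rigel's first-order condition: 303 - 8q_R - 4(q_E) = 0.
Best responses: q_E = (362 - 4q_R)/8, q_R = (303 - 4q_E)/8.
Substituting one into the other gives q_E = 421/12 and q_R = 61/3.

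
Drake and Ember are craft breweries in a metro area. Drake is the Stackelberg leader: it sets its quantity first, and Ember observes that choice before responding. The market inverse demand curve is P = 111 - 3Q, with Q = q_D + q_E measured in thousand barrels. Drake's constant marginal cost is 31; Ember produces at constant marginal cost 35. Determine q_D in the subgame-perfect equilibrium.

Solve by backward induction. Given q_D, the follower Ember maximises π_E = (111 - 3q_D - 3q_E)q_E - 35q_E.
Setting the follower's marginal profit to zero, 76 - 3q_D - 6q_E = 0, i.e. q_E = (76 - 3q_D)/6.
The leader anticipates this reaction. Substituting into P = 111 - 3Q gives P = 73 - (3/2)q_D, so π_D = (73 - (3/2)q_D)q_D - 31q_D.
The leader's first-order condition 42 - 3q_D = 0 yields q_D = 14.
Then q_E = (76 - 3·14)/6 = 17/3.

14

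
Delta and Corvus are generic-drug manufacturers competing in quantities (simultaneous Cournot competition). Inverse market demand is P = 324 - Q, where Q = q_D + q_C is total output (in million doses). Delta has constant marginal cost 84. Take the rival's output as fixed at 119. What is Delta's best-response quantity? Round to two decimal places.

60.50

With the rival's output fixed at 119, Delta's profit is π_D = (324 - 119 - q_D)q_D - (84q_D) = (205 - q_D)q_D - (84q_D).
∂π_D/∂q_D = 121 - 2q_D = 0, so q_D = 121/2.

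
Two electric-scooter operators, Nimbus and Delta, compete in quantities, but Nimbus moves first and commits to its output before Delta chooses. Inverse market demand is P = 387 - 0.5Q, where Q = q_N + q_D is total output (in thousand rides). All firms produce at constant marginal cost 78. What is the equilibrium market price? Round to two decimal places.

The follower Delta best-responds to any q_N: π_D = (387 - 0.5Q)q_D - 78q_D.
Setting the follower's marginal profit to zero, 309 - (1/2)q_N - q_D = 0, i.e. q_D = (309 - (1/2)q_N).
The leader anticipates this reaction. Substituting into P = 387 - 0.5Q gives P = 465/2 - (1/4)q_N, so π_N = (465/2 - (1/4)q_N)q_N - 78q_N.
The leader's first-order condition 309/2 - (1/2)q_N = 0 yields q_N = 309.
Then q_D = (309 - (1/2)·309) = 309/2.
Total output Q = 927/2, so price P = 387 - (1/2)·(927/2) = 621/4.

155.25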